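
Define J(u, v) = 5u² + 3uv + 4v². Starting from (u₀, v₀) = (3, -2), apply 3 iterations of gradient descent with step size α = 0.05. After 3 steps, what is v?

-0.928125

∇J = (10u + 3v, 3u + 8v)
(u₁, v₁) = (3, -2) − 0.05·(24, -7) = (1.8, -1.65)
(u₂, v₂) = (1.8, -1.65) − 0.05·(13.05, -7.8) = (1.1475, -1.26)
(u₃, v₃) = (1.1475, -1.26) − 0.05·(7.695, -6.6375) = (0.76275, -0.928125)
v = -0.928125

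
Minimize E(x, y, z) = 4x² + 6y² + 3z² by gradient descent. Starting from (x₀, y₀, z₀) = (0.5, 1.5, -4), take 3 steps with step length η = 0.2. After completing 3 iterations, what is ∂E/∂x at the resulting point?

-0.864

∇E = (8x, 12y, 6z)
Step 1: at (0.5, 1.5, -4), ∇E = (4, 18, -24) → (0.5, 1.5, -4) − 0.2·(4, 18, -24) = (-0.3, -2.1, 0.8)
Step 2: at (-0.3, -2.1, 0.8), ∇E = (-2.4, -25.2, 4.8) → (-0.3, -2.1, 0.8) − 0.2·(-2.4, -25.2, 4.8) = (0.18, 2.94, -0.16)
Step 3: at (0.18, 2.94, -0.16), ∇E = (1.44, 35.28, -0.96) → (0.18, 2.94, -0.16) − 0.2·(1.44, 35.28, -0.96) = (-0.108, -4.116, 0.032)
∂E/∂x at (-0.108, -4.116, 0.032) = -0.864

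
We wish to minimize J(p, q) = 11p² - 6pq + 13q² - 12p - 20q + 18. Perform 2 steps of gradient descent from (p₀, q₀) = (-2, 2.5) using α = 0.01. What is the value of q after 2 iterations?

1.5508

∇J = (22p - 6q - 12, -6p + 26q - 20)
Step 1: at (-2, 2.5), ∇J = (-71, 57) → (-2, 2.5) − 0.01·(-71, 57) = (-1.29, 1.93)
Step 2: at (-1.29, 1.93), ∇J = (-51.96, 37.92) → (-1.29, 1.93) − 0.01·(-51.96, 37.92) = (-0.7704, 1.5508)
q = 1.5508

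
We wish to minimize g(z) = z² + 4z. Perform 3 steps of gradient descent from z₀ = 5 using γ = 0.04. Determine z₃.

g′(z) = 2z + 4
z₁ = 5 − 0.04·14 = 4.44
z₂ = 4.44 − 0.04·12.88 = 3.9248
z₃ = 3.9248 − 0.04·11.8496 = 3.450816

3.450816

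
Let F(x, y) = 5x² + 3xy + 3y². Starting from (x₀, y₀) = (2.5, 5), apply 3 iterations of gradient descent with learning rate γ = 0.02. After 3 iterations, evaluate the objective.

∇F = (10x + 3y, 3x + 6y)
Step 1: at (2.5, 5), ∇F = (40, 37.5) → (2.5, 5) − 0.02·(40, 37.5) = (1.7, 4.25)
Step 2: at (1.7, 4.25), ∇F = (29.75, 30.6) → (1.7, 4.25) − 0.02·(29.75, 30.6) = (1.105, 3.638)
Step 3: at (1.105, 3.638), ∇F = (21.964, 25.143) → (1.105, 3.638) − 0.02·(21.964, 25.143) = (0.66572, 3.13514)
F(0.66572, 3.13514) = 37.9646002532

37.9646002532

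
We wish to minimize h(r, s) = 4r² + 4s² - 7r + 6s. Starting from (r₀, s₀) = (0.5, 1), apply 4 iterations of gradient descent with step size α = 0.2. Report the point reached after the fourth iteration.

(0.8264, -0.5232)

∇h = (8r - 7, 8s + 6)
Step 1: at (0.5, 1), ∇h = (-3, 14) → (0.5, 1) − 0.2·(-3, 14) = (1.1, -1.8)
Step 2: at (1.1, -1.8), ∇h = (1.8, -8.4) → (1.1, -1.8) − 0.2·(1.8, -8.4) = (0.74, -0.12)
Step 3: at (0.74, -0.12), ∇h = (-1.08, 5.04) → (0.74, -0.12) − 0.2·(-1.08, 5.04) = (0.956, -1.128)
Step 4: at (0.956, -1.128), ∇h = (0.648, -3.024) → (0.956, -1.128) − 0.2·(0.648, -3.024) = (0.8264, -0.5232)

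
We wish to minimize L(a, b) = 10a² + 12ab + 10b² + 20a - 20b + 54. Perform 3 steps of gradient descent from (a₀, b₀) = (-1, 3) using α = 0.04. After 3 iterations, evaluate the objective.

∇L = (20a + 12b + 20, 12a + 20b - 20)
Step 1: at (-1, 3), ∇L = (36, 28) → (-1, 3) − 0.04·(36, 28) = (-2.44, 1.88)
Step 2: at (-2.44, 1.88), ∇L = (-6.24, -11.68) → (-2.44, 1.88) − 0.04·(-6.24, -11.68) = (-2.1904, 2.3472)
Step 3: at (-2.1904, 2.3472), ∇L = (4.3584, 0.6592) → (-2.1904, 2.3472) − 0.04·(4.3584, 0.6592) = (-2.364736, 2.320832)
L(-2.364736, 2.320832) = 4.213155454976

4.213155454976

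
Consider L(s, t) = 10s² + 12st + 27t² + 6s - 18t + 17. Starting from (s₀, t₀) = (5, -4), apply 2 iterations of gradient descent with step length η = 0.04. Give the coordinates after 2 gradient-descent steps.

∇L = (20s + 12t + 6, 12s + 54t - 18)
(s₁, t₁) = (5, -4) − 0.04·(58, -174) = (2.68, 2.96)
(s₂, t₂) = (2.68, 2.96) − 0.04·(95.12, 174) = (-1.1248, -4)

(-1.1248, -4)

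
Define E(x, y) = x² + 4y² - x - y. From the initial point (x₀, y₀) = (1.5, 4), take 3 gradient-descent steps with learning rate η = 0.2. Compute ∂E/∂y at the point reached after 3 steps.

-6.696

∇E = (2x - 1, 8y - 1)
Step 1: at (1.5, 4), ∇E = (2, 31) → (1.5, 4) − 0.2·(2, 31) = (1.1, -2.2)
Step 2: at (1.1, -2.2), ∇E = (1.2, -18.6) → (1.1, -2.2) − 0.2·(1.2, -18.6) = (0.86, 1.52)
Step 3: at (0.86, 1.52), ∇E = (0.72, 11.16) → (0.86, 1.52) − 0.2·(0.72, 11.16) = (0.716, -0.712)
∂E/∂y at (0.716, -0.712) = -6.696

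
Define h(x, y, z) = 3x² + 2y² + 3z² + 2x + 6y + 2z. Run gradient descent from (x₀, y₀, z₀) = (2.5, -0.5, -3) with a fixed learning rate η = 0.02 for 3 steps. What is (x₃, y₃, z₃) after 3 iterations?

∇h = (6x + 2, 4y + 6, 6z + 2)
(x₁, y₁, z₁) = (2.5, -0.5, -3) − 0.02·(17, 4, -16) = (2.16, -0.58, -2.68)
(x₂, y₂, z₂) = (2.16, -0.58, -2.68) − 0.02·(14.96, 3.68, -14.08) = (1.8608, -0.6536, -2.3984)
(x₃, y₃, z₃) = (1.8608, -0.6536, -2.3984) − 0.02·(13.1648, 3.3856, -12.3904) = (1.597504, -0.721312, -2.150592)

(1.597504, -0.721312, -2.150592)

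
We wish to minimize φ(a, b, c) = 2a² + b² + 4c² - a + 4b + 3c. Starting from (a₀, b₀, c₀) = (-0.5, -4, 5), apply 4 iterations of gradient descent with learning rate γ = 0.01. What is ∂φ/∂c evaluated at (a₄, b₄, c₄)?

∇φ = (4a - 1, 2b + 4, 8c + 3)
Step 1: at (-0.5, -4, 5), ∇φ = (-3, -4, 43) → (-0.5, -4, 5) − 0.01·(-3, -4, 43) = (-0.47, -3.96, 4.57)
Step 2: at (-0.47, -3.96, 4.57), ∇φ = (-2.88, -3.92, 39.56) → (-0.47, -3.96, 4.57) − 0.01·(-2.88, -3.92, 39.56) = (-0.4412, -3.9208, 4.1744)
Step 3: at (-0.4412, -3.9208, 4.1744), ∇φ = (-2.7648, -3.8416, 36.3952) → (-0.4412, -3.9208, 4.1744) − 0.01·(-2.7648, -3.8416, 36.3952) = (-0.413552, -3.882384, 3.810448)
Step 4: at (-0.413552, -3.882384, 3.810448), ∇φ = (-2.654208, -3.764768, 33.483584) → (-0.413552, -3.882384, 3.810448) − 0.01·(-2.654208, -3.764768, 33.483584) = (-0.38700992, -3.84473632, 3.47561216)
∂φ/∂c at (-0.38700992, -3.84473632, 3.47561216) = 30.80489728

30.80489728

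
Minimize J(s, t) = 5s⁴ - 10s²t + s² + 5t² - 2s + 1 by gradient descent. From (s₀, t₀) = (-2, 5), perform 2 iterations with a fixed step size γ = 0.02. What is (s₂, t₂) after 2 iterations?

(0.0211328, 5.27648)

∇J = (20s³ - 20st + 2s - 2, -10s² + 10t)
(s₁, t₁) = (-2, 5) − 0.02·(34, 10) = (-2.68, 4.8)
(s₂, t₂) = (-2.68, 4.8) − 0.02·(-135.05664, -23.824) = (0.0211328, 5.27648)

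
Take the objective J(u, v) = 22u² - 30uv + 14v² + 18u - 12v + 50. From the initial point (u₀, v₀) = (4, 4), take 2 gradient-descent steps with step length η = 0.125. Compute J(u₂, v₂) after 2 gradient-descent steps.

∇J = (44u - 30v + 18, -30u + 28v - 12)
(u₁, v₁) = (4, 4) − 0.125·(74, -20) = (-5.25, 6.5)
(u₂, v₂) = (-5.25, 6.5) − 0.125·(-408, 327.5) = (45.75, -34.4375)
J(45.75, -34.4375) = 111202.7734375

111202.7734375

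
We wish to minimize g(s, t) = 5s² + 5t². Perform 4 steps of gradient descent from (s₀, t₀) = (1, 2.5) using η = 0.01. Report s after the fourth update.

0.6561

∇g = (10s, 10t)
Step 1: at (1, 2.5), ∇g = (10, 25) → (1, 2.5) − 0.01·(10, 25) = (0.9, 2.25)
Step 2: at (0.9, 2.25), ∇g = (9, 22.5) → (0.9, 2.25) − 0.01·(9, 22.5) = (0.81, 2.025)
Step 3: at (0.81, 2.025), ∇g = (8.1, 20.25) → (0.81, 2.025) − 0.01·(8.1, 20.25) = (0.729, 1.8225)
Step 4: at (0.729, 1.8225), ∇g = (7.29, 18.225) → (0.729, 1.8225) − 0.01·(7.29, 18.225) = (0.6561, 1.64025)
s = 0.6561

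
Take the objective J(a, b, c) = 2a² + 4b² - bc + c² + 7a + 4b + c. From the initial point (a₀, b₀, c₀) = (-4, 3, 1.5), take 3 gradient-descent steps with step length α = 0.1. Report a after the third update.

-2.236

∇J = (4a + 7, 8b - c + 4, -b + 2c + 1)
Step 1: at (-4, 3, 1.5), ∇J = (-9, 26.5, 1) → (-4, 3, 1.5) − 0.1·(-9, 26.5, 1) = (-3.1, 0.35, 1.4)
Step 2: at (-3.1, 0.35, 1.4), ∇J = (-5.4, 5.4, 3.45) → (-3.1, 0.35, 1.4) − 0.1·(-5.4, 5.4, 3.45) = (-2.56, -0.19, 1.055)
Step 3: at (-2.56, -0.19, 1.055), ∇J = (-3.24, 1.425, 3.3) → (-2.56, -0.19, 1.055) − 0.1·(-3.24, 1.425, 3.3) = (-2.236, -0.3325, 0.725)
a = -2.236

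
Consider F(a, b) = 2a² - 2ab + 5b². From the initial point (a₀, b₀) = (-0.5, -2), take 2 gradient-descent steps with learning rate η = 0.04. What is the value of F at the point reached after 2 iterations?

∇F = (4a - 2b, -2a + 10b)
(a₁, b₁) = (-0.5, -2) − 0.04·(2, -19) = (-0.58, -1.24)
(a₂, b₂) = (-0.58, -1.24) − 0.04·(0.16, -11.24) = (-0.5864, -0.7904)
F(-0.5864, -0.7904) = 2.8844096

2.8844096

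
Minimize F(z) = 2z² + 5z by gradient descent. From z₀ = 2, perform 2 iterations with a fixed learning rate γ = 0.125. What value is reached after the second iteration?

F′(z) = 4z + 5
z₁ = 2 − 0.125·13 = 0.375
z₂ = 0.375 − 0.125·6.5 = -0.4375

-0.4375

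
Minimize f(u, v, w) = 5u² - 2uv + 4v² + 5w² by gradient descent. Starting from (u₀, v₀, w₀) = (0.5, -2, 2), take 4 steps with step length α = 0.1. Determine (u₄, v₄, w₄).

∇f = (10u - 2v, -2u + 8v, 10w)
(u₁, v₁, w₁) = (0.5, -2, 2) − 0.1·(9, -17, 20) = (-0.4, -0.3, 0)
(u₂, v₂, w₂) = (-0.4, -0.3, 0) − 0.1·(-3.4, -1.6, 0) = (-0.06, -0.14, 0)
(u₃, v₃, w₃) = (-0.06, -0.14, 0) − 0.1·(-0.32, -1, 0) = (-0.028, -0.04, 0)
(u₄, v₄, w₄) = (-0.028, -0.04, 0) − 0.1·(-0.2, -0.264, 0) = (-0.008, -0.0136, 0)

(-0.008, -0.0136, 0)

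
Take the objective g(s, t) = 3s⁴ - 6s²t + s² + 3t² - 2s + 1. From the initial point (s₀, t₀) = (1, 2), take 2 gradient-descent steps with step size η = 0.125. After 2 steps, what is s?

-16.625

∇g = (12s³ - 12st + 2s - 2, -6s² + 6t)
Step 1: at (1, 2), ∇g = (-12, 6) → (1, 2) − 0.125·(-12, 6) = (2.5, 1.25)
Step 2: at (2.5, 1.25), ∇g = (153, -30) → (2.5, 1.25) − 0.125·(153, -30) = (-16.625, 5)
s = -16.625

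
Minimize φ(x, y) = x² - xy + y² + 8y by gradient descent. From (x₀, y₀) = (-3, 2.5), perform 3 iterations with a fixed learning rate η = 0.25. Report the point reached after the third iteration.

(-1.1484375, -3.6875)

∇φ = (2x - y, -x + 2y + 8)
Step 1: at (-3, 2.5), ∇φ = (-8.5, 16) → (-3, 2.5) − 0.25·(-8.5, 16) = (-0.875, -1.5)
Step 2: at (-0.875, -1.5), ∇φ = (-0.25, 5.875) → (-0.875, -1.5) − 0.25·(-0.25, 5.875) = (-0.8125, -2.96875)
Step 3: at (-0.8125, -2.96875), ∇φ = (1.34375, 2.875) → (-0.8125, -2.96875) − 0.25·(1.34375, 2.875) = (-1.1484375, -3.6875)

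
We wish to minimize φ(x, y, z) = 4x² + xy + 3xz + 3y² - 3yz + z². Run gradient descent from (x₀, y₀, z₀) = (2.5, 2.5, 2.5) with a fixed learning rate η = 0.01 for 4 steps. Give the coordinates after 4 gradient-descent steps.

∇φ = (8x + y + 3z, x + 6y - 3z, 3x - 3y + 2z)
(x₁, y₁, z₁) = (2.5, 2.5, 2.5) − 0.01·(30, 10, 5) = (2.2, 2.4, 2.45)
(x₂, y₂, z₂) = (2.2, 2.4, 2.45) − 0.01·(27.35, 9.25, 4.3) = (1.9265, 2.3075, 2.407)
(x₃, y₃, z₃) = (1.9265, 2.3075, 2.407) − 0.01·(24.9405, 8.5505, 3.671) = (1.677095, 2.221995, 2.37029)
(x₄, y₄, z₄) = (1.677095, 2.221995, 2.37029) − 0.01·(22.749625, 7.898195, 3.10588) = (1.44959875, 2.14301305, 2.3392312)

(1.44959875, 2.14301305, 2.3392312)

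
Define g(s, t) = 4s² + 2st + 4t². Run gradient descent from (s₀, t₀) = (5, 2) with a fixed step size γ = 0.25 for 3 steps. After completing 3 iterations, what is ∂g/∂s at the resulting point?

-119.25

∇g = (8s + 2t, 2s + 8t)
(s₁, t₁) = (5, 2) − 0.25·(44, 26) = (-6, -4.5)
(s₂, t₂) = (-6, -4.5) − 0.25·(-57, -48) = (8.25, 7.5)
(s₃, t₃) = (8.25, 7.5) − 0.25·(81, 76.5) = (-12, -11.625)
∂g/∂s at (-12, -11.625) = -119.25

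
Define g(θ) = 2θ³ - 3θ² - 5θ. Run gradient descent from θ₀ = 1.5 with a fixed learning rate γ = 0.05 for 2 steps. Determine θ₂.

g′(θ) = 6θ² - 6θ - 5
Step 1: g′(1.5) = -0.5; θ₁ = 1.5 − 0.05·(-0.5) = 1.525
Step 2: g′(1.525) = -0.19625; θ₂ = 1.525 − 0.05·(-0.19625) = 1.5348125

1.5348125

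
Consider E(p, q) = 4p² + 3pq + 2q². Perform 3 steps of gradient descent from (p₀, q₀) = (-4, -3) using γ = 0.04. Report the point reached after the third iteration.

∇E = (8p + 3q, 3p + 4q)
Step 1: at (-4, -3), ∇E = (-41, -24) → (-4, -3) − 0.04·(-41, -24) = (-2.36, -2.04)
Step 2: at (-2.36, -2.04), ∇E = (-25, -15.24) → (-2.36, -2.04) − 0.04·(-25, -15.24) = (-1.36, -1.4304)
Step 3: at (-1.36, -1.4304), ∇E = (-15.1712, -9.8016) → (-1.36, -1.4304) − 0.04·(-15.1712, -9.8016) = (-0.753152, -1.038336)

(-0.753152, -1.038336)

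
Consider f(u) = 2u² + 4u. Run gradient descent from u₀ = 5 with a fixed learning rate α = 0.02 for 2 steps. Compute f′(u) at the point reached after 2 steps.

20.3136

f′(u) = 4u + 4
Step 1: f′(5) = 24; u₁ = 5 − 0.02·24 = 4.52
Step 2: f′(4.52) = 22.08; u₂ = 4.52 − 0.02·22.08 = 4.0784
f′(u) at (4.0784) = 20.3136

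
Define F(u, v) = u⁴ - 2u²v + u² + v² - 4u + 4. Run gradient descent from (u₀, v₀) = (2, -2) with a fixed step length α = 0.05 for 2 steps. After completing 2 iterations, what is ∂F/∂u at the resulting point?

-4.245729656832

∇F = (4u³ - 4uv + 2u - 4, -2u² + 2v)
(u₁, v₁) = (2, -2) − 0.05·(48, -12) = (-0.4, -1.4)
(u₂, v₂) = (-0.4, -1.4) − 0.05·(-7.296, -3.12) = (-0.0352, -1.244)
∂F/∂u at (-0.0352, -1.244) = -4.245729656832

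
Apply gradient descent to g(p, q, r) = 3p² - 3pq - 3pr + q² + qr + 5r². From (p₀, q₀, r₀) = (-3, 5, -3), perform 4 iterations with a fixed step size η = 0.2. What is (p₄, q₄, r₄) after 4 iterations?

∇g = (6p - 3q - 3r, -3p + 2q + r, -3p + q + 10r)
(p₁, q₁, r₁) = (-3, 5, -3) − 0.2·(-24, 16, -16) = (1.8, 1.8, 0.2)
(p₂, q₂, r₂) = (1.8, 1.8, 0.2) − 0.2·(4.8, -1.6, -1.6) = (0.84, 2.12, 0.52)
(p₃, q₃, r₃) = (0.84, 2.12, 0.52) − 0.2·(-2.88, 2.24, 4.8) = (1.416, 1.672, -0.44)
(p₄, q₄, r₄) = (1.416, 1.672, -0.44) − 0.2·(4.8, -1.344, -6.976) = (0.456, 1.9408, 0.9552)

(0.456, 1.9408, 0.9552)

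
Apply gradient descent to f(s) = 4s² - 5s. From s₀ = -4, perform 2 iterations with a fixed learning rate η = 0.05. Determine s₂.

f′(s) = 8s - 5
Step 1: f′(-4) = -37; s₁ = -4 − 0.05·(-37) = -2.15
Step 2: f′(-2.15) = -22.2; s₂ = -2.15 − 0.05·(-22.2) = -1.04

-1.04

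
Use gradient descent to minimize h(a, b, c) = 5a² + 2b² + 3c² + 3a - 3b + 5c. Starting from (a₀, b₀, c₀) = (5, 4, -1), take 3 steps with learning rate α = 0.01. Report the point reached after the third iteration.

∇h = (10a + 3, 4b - 3, 6c + 5)
Step 1: at (5, 4, -1), ∇h = (53, 13, -1) → (5, 4, -1) − 0.01·(53, 13, -1) = (4.47, 3.87, -0.99)
Step 2: at (4.47, 3.87, -0.99), ∇h = (47.7, 12.48, -0.94) → (4.47, 3.87, -0.99) − 0.01·(47.7, 12.48, -0.94) = (3.993, 3.7452, -0.9806)
Step 3: at (3.993, 3.7452, -0.9806), ∇h = (42.93, 11.9808, -0.8836) → (3.993, 3.7452, -0.9806) − 0.01·(42.93, 11.9808, -0.8836) = (3.5637, 3.625392, -0.971764)

(3.5637, 3.625392, -0.971764)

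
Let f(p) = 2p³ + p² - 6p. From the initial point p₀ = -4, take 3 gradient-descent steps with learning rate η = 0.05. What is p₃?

-237.1403787

f′(p) = 6p² + 2p - 6
p₁ = -4 − 0.05·82 = -8.1
p₂ = -8.1 − 0.05·371.46 = -26.673
p₃ = -26.673 − 0.05·4209.347574 = -237.1403787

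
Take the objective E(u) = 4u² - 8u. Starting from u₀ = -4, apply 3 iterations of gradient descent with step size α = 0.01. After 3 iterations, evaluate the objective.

E′(u) = 8u - 8
u₁ = -4 − 0.01·(-40) = -3.6
u₂ = -3.6 − 0.01·(-36.8) = -3.232
u₃ = -3.232 − 0.01·(-33.856) = -2.89344
E(-2.89344) = 56.6355001344

56.6355001344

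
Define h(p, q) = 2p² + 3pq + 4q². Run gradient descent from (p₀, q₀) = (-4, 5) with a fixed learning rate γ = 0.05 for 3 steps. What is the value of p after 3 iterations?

-3.372875

∇h = (4p + 3q, 3p + 8q)
(p₁, q₁) = (-4, 5) − 0.05·(-1, 28) = (-3.95, 3.6)
(p₂, q₂) = (-3.95, 3.6) − 0.05·(-5, 16.95) = (-3.7, 2.7525)
(p₃, q₃) = (-3.7, 2.7525) − 0.05·(-6.5425, 10.92) = (-3.372875, 2.2065)
p = -3.372875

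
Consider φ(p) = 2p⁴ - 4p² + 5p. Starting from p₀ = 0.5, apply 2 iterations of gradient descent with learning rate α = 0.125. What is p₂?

-0.140625

φ′(p) = 8p³ - 8p + 5
Step 1: φ′(0.5) = 2; p₁ = 0.5 − 0.125·2 = 0.25
Step 2: φ′(0.25) = 3.125; p₂ = 0.25 − 0.125·3.125 = -0.140625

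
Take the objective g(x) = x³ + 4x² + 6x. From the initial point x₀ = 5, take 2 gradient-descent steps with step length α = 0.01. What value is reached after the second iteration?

g′(x) = 3x² + 8x + 6
Step 1: g′(5) = 121; x₁ = 5 − 0.01·121 = 3.79
Step 2: g′(3.79) = 79.4123; x₂ = 3.79 − 0.01·79.4123 = 2.995877

2.995877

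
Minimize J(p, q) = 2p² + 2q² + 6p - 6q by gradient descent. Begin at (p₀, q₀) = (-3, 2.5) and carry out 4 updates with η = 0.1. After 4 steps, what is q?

∇J = (4p + 6, 4q - 6)
(p₁, q₁) = (-3, 2.5) − 0.1·(-6, 4) = (-2.4, 2.1)
(p₂, q₂) = (-2.4, 2.1) − 0.1·(-3.6, 2.4) = (-2.04, 1.86)
(p₃, q₃) = (-2.04, 1.86) − 0.1·(-2.16, 1.44) = (-1.824, 1.716)
(p₄, q₄) = (-1.824, 1.716) − 0.1·(-1.296, 0.864) = (-1.6944, 1.6296)
q = 1.6296

1.6296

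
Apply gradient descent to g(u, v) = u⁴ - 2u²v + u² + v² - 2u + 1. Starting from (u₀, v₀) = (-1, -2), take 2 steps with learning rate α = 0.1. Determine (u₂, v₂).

(0.2576, -1.048)

∇g = (4u³ - 4uv + 2u - 2, -2u² + 2v)
(u₁, v₁) = (-1, -2) − 0.1·(-16, -6) = (0.6, -1.4)
(u₂, v₂) = (0.6, -1.4) − 0.1·(3.424, -3.52) = (0.2576, -1.048)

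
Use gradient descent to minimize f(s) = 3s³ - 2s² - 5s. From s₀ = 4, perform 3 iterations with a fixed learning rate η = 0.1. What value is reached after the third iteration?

-4913.8819769

f′(s) = 9s² - 4s - 5
s₁ = 4 − 0.1·123 = -8.3
s₂ = -8.3 − 0.1·648.21 = -73.121
s₃ = -73.121 − 0.1·48407.609769 = -4913.8819769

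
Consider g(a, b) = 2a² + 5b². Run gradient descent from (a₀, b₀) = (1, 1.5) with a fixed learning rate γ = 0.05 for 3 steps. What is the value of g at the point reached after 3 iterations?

∇g = (4a, 10b)
Step 1: at (1, 1.5), ∇g = (4, 15) → (1, 1.5) − 0.05·(4, 15) = (0.8, 0.75)
Step 2: at (0.8, 0.75), ∇g = (3.2, 7.5) → (0.8, 0.75) − 0.05·(3.2, 7.5) = (0.64, 0.375)
Step 3: at (0.64, 0.375), ∇g = (2.56, 3.75) → (0.64, 0.375) − 0.05·(2.56, 3.75) = (0.512, 0.1875)
g(0.512, 0.1875) = 0.70006925

0.70006925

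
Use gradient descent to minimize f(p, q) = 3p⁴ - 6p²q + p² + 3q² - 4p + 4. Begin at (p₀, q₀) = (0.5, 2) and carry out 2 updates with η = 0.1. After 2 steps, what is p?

∇f = (12p³ - 12pq + 2p - 4, -6p² + 6q)
(p₁, q₁) = (0.5, 2) − 0.1·(-13.5, 10.5) = (1.85, 0.95)
(p₂, q₂) = (1.85, 0.95) − 0.1·(54.5895, -14.835) = (-3.60895, 2.4335)
p = -3.60895

-3.60895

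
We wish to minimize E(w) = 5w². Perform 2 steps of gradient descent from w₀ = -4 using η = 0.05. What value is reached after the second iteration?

E′(w) = 10w
Step 1: E′(-4) = -40; w₁ = -4 − 0.05·(-40) = -2
Step 2: E′(-2) = -20; w₂ = -2 − 0.05·(-20) = -1

-1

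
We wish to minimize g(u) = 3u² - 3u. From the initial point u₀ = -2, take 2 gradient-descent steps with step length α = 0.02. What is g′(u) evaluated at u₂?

g′(u) = 6u - 3
u₁ = -2 − 0.02·(-15) = -1.7
u₂ = -1.7 − 0.02·(-13.2) = -1.436
g′(u) at (-1.436) = -11.616

-11.616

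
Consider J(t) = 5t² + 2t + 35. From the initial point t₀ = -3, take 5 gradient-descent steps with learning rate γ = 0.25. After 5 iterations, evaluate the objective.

J′(t) = 10t + 2
t₁ = -3 − 0.25·(-28) = 4
t₂ = 4 − 0.25·42 = -6.5
t₃ = -6.5 − 0.25·(-63) = 9.25
t₄ = 9.25 − 0.25·94.5 = -14.375
t₅ = -14.375 − 0.25·(-141.75) = 21.0625
J(21.0625) = 2295.26953125

2295.26953125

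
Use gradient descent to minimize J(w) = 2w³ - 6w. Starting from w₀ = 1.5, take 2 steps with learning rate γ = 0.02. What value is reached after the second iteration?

1.2513

J′(w) = 6w² - 6
w₁ = 1.5 − 0.02·7.5 = 1.35
w₂ = 1.35 − 0.02·4.935 = 1.2513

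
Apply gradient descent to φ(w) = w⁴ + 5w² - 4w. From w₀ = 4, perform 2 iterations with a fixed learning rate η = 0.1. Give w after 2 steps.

φ′(w) = 4w³ + 10w - 4
w₁ = 4 − 0.1·292 = -25.2
w₂ = -25.2 − 0.1·(-64268.032) = 6401.6032

6401.6032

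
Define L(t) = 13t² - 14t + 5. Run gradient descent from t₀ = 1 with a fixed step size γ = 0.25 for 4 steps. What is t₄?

L′(t) = 26t - 14
Step 1: L′(1) = 12; t₁ = 1 − 0.25·12 = -2
Step 2: L′(-2) = -66; t₂ = -2 − 0.25·(-66) = 14.5
Step 3: L′(14.5) = 363; t₃ = 14.5 − 0.25·363 = -76.25
Step 4: L′(-76.25) = -1996.5; t₄ = -76.25 − 0.25·(-1996.5) = 422.875

422.875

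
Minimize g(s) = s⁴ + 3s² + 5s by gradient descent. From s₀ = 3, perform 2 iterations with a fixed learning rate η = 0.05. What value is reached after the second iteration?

g′(s) = 4s³ + 6s + 5
Step 1: g′(3) = 131; s₁ = 3 − 0.05·131 = -3.55
Step 2: g′(-3.55) = -195.2555; s₂ = -3.55 − 0.05·(-195.2555) = 6.212775

6.212775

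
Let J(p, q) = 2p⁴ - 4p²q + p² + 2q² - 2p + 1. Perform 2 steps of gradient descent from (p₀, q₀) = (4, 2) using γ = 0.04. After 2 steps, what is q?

∇J = (8p³ - 8pq + 2p - 2, -4p² + 4q)
Step 1: at (4, 2), ∇J = (454, -56) → (4, 2) − 0.04·(454, -56) = (-14.16, 4.24)
Step 2: at (-14.16, 4.24), ∇J = (-22263.287168, -785.0624) → (-14.16, 4.24) − 0.04·(-22263.287168, -785.0624) = (876.37148672, 35.642496)
q = 35.642496

35.642496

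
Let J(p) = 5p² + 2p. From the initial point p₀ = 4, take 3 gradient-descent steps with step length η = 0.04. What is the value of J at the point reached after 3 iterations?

J′(p) = 10p + 2
p₁ = 4 − 0.04·42 = 2.32
p₂ = 2.32 − 0.04·25.2 = 1.312
p₃ = 1.312 − 0.04·15.12 = 0.7072
J(0.7072) = 3.9150592

3.9150592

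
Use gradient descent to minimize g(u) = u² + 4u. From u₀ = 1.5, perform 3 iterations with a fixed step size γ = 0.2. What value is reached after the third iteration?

g′(u) = 2u + 4
u₁ = 1.5 − 0.2·7 = 0.1
u₂ = 0.1 − 0.2·4.2 = -0.74
u₃ = -0.74 − 0.2·2.52 = -1.244

-1.244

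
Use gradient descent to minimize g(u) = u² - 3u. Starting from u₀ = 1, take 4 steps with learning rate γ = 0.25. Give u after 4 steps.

1.46875

g′(u) = 2u - 3
Step 1: g′(1) = -1; u₁ = 1 − 0.25·(-1) = 1.25
Step 2: g′(1.25) = -0.5; u₂ = 1.25 − 0.25·(-0.5) = 1.375
Step 3: g′(1.375) = -0.25; u₃ = 1.375 − 0.25·(-0.25) = 1.4375
Step 4: g′(1.4375) = -0.125; u₄ = 1.4375 − 0.25·(-0.125) = 1.46875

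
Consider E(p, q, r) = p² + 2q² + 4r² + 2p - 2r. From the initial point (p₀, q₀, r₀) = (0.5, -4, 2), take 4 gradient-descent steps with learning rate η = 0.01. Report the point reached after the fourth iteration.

∇E = (2p + 2, 4q, 8r - 2)
Step 1: at (0.5, -4, 2), ∇E = (3, -16, 14) → (0.5, -4, 2) − 0.01·(3, -16, 14) = (0.47, -3.84, 1.86)
Step 2: at (0.47, -3.84, 1.86), ∇E = (2.94, -15.36, 12.88) → (0.47, -3.84, 1.86) − 0.01·(2.94, -15.36, 12.88) = (0.4406, -3.6864, 1.7312)
Step 3: at (0.4406, -3.6864, 1.7312), ∇E = (2.8812, -14.7456, 11.8496) → (0.4406, -3.6864, 1.7312) − 0.01·(2.8812, -14.7456, 11.8496) = (0.411788, -3.538944, 1.612704)
Step 4: at (0.411788, -3.538944, 1.612704), ∇E = (2.823576, -14.155776, 10.901632) → (0.411788, -3.538944, 1.612704) − 0.01·(2.823576, -14.155776, 10.901632) = (0.38355224, -3.39738624, 1.50368768)

(0.38355224, -3.39738624, 1.50368768)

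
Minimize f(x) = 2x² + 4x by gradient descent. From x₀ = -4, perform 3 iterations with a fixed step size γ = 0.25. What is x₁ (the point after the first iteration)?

-1

f′(x) = 4x + 4
Step 1: f′(-4) = -12; x₁ = -4 − 0.25·(-12) = -1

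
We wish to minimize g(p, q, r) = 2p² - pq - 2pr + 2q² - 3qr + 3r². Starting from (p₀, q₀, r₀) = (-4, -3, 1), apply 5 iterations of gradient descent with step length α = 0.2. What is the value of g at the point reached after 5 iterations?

2.1340258304

∇g = (4p - q - 2r, -p + 4q - 3r, -2p - 3q + 6r)
Step 1: at (-4, -3, 1), ∇g = (-15, -11, 23) → (-4, -3, 1) − 0.2·(-15, -11, 23) = (-1, -0.8, -3.6)
Step 2: at (-1, -0.8, -3.6), ∇g = (4, 8.6, -17.2) → (-1, -0.8, -3.6) − 0.2·(4, 8.6, -17.2) = (-1.8, -2.52, -0.16)
Step 3: at (-1.8, -2.52, -0.16), ∇g = (-4.36, -7.8, 10.2) → (-1.8, -2.52, -0.16) − 0.2·(-4.36, -7.8, 10.2) = (-0.928, -0.96, -2.2)
Step 4: at (-0.928, -0.96, -2.2), ∇g = (1.648, 3.688, -8.464) → (-0.928, -0.96, -2.2) − 0.2·(1.648, 3.688, -8.464) = (-1.2576, -1.6976, -0.5072)
Step 5: at (-1.2576, -1.6976, -0.5072), ∇g = (-2.3184, -4.0112, 4.5648) → (-1.2576, -1.6976, -0.5072) − 0.2·(-2.3184, -4.0112, 4.5648) = (-0.79392, -0.89536, -1.42016)
g(-0.79392, -0.89536, -1.42016) = 2.1340258304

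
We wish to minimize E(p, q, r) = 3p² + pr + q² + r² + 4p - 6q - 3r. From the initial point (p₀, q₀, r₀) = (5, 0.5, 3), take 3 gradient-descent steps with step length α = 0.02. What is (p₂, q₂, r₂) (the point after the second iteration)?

∇E = (6p + r + 4, 2q - 6, p + 2r - 3)
Step 1: at (5, 0.5, 3), ∇E = (37, -5, 8) → (5, 0.5, 3) − 0.02·(37, -5, 8) = (4.26, 0.6, 2.84)
Step 2: at (4.26, 0.6, 2.84), ∇E = (32.4, -4.8, 6.94) → (4.26, 0.6, 2.84) − 0.02·(32.4, -4.8, 6.94) = (3.612, 0.696, 2.7012)

(3.612, 0.696, 2.7012)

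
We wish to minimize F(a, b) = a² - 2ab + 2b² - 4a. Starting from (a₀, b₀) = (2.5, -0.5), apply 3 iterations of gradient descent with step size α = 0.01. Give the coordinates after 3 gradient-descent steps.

∇F = (2a - 2b - 4, -2a + 4b)
Step 1: at (2.5, -0.5), ∇F = (2, -7) → (2.5, -0.5) − 0.01·(2, -7) = (2.48, -0.43)
Step 2: at (2.48, -0.43), ∇F = (1.82, -6.68) → (2.48, -0.43) − 0.01·(1.82, -6.68) = (2.4618, -0.3632)
Step 3: at (2.4618, -0.3632), ∇F = (1.65, -6.3764) → (2.4618, -0.3632) − 0.01·(1.65, -6.3764) = (2.4453, -0.299436)

(2.4453, -0.299436)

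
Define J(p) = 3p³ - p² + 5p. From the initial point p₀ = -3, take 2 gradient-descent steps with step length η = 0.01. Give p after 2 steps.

J′(p) = 9p² - 2p + 5
Step 1: J′(-3) = 92; p₁ = -3 − 0.01·92 = -3.92
Step 2: J′(-3.92) = 151.1376; p₂ = -3.92 − 0.01·151.1376 = -5.431376

-5.431376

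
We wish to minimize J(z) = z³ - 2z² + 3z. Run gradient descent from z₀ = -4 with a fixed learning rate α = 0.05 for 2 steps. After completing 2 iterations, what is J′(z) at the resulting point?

945.793901671875

J′(z) = 3z² - 4z + 3
z₁ = -4 − 0.05·67 = -7.35
z₂ = -7.35 − 0.05·194.4675 = -17.073375
J′(z) at (-17.073375) = 945.793901671875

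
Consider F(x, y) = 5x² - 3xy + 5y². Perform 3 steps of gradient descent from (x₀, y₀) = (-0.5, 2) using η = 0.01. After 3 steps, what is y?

1.4263965

∇F = (10x - 3y, -3x + 10y)
Step 1: at (-0.5, 2), ∇F = (-11, 21.5) → (-0.5, 2) − 0.01·(-11, 21.5) = (-0.39, 1.785)
Step 2: at (-0.39, 1.785), ∇F = (-9.255, 19.02) → (-0.39, 1.785) − 0.01·(-9.255, 19.02) = (-0.29745, 1.5948)
Step 3: at (-0.29745, 1.5948), ∇F = (-7.7589, 16.84035) → (-0.29745, 1.5948) − 0.01·(-7.7589, 16.84035) = (-0.219861, 1.4263965)
y = 1.4263965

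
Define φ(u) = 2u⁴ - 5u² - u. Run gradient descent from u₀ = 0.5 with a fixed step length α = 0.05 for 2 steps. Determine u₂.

1.00625

φ′(u) = 8u³ - 10u - 1
u₁ = 0.5 − 0.05·(-5) = 0.75
u₂ = 0.75 − 0.05·(-5.125) = 1.00625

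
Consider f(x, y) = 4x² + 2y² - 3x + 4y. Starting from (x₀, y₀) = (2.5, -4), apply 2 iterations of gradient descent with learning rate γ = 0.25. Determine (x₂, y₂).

(2.5, -1)

∇f = (8x - 3, 4y + 4)
Step 1: at (2.5, -4), ∇f = (17, -12) → (2.5, -4) − 0.25·(17, -12) = (-1.75, -1)
Step 2: at (-1.75, -1), ∇f = (-17, 0) → (-1.75, -1) − 0.25·(-17, 0) = (2.5, -1)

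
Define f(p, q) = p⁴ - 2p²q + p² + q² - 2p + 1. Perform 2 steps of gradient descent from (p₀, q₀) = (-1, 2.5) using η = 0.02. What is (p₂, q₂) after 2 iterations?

(-1.07141888, 2.385664)

∇f = (4p³ - 4pq + 2p - 2, -2p² + 2q)
Step 1: at (-1, 2.5), ∇f = (2, 3) → (-1, 2.5) − 0.02·(2, 3) = (-1.04, 2.44)
Step 2: at (-1.04, 2.44), ∇f = (1.570944, 2.7168) → (-1.04, 2.44) − 0.02·(1.570944, 2.7168) = (-1.07141888, 2.385664)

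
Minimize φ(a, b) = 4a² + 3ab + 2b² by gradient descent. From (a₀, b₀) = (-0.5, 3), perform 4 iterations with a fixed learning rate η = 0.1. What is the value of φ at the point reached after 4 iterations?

1.112483065

∇φ = (8a + 3b, 3a + 4b)
Step 1: at (-0.5, 3), ∇φ = (5, 10.5) → (-0.5, 3) − 0.1·(5, 10.5) = (-1, 1.95)
Step 2: at (-1, 1.95), ∇φ = (-2.15, 4.8) → (-1, 1.95) − 0.1·(-2.15, 4.8) = (-0.785, 1.47)
Step 3: at (-0.785, 1.47), ∇φ = (-1.87, 3.525) → (-0.785, 1.47) − 0.1·(-1.87, 3.525) = (-0.598, 1.1175)
Step 4: at (-0.598, 1.1175), ∇φ = (-1.4315, 2.676) → (-0.598, 1.1175) − 0.1·(-1.4315, 2.676) = (-0.45485, 0.8499)
φ(-0.45485, 0.8499) = 1.112483065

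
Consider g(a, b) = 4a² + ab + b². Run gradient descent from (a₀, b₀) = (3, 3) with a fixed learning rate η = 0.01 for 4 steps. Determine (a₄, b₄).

(2.04777075, 2.66576475)

∇g = (8a + b, a + 2b)
Step 1: at (3, 3), ∇g = (27, 9) → (3, 3) − 0.01·(27, 9) = (2.73, 2.91)
Step 2: at (2.73, 2.91), ∇g = (24.75, 8.55) → (2.73, 2.91) − 0.01·(24.75, 8.55) = (2.4825, 2.8245)
Step 3: at (2.4825, 2.8245), ∇g = (22.6845, 8.1315) → (2.4825, 2.8245) − 0.01·(22.6845, 8.1315) = (2.255655, 2.743185)
Step 4: at (2.255655, 2.743185), ∇g = (20.788425, 7.742025) → (2.255655, 2.743185) − 0.01·(20.788425, 7.742025) = (2.04777075, 2.66576475)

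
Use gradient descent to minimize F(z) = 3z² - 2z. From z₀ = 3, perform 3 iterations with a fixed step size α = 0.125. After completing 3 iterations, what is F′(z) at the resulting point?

0.25

F′(z) = 6z - 2
Step 1: F′(3) = 16; z₁ = 3 − 0.125·16 = 1
Step 2: F′(1) = 4; z₂ = 1 − 0.125·4 = 0.5
Step 3: F′(0.5) = 1; z₃ = 0.5 − 0.125·1 = 0.375
F′(z) at (0.375) = 0.25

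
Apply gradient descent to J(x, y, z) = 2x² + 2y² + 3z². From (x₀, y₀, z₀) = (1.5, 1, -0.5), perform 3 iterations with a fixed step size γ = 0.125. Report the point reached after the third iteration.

∇J = (4x, 4y, 6z)
Step 1: at (1.5, 1, -0.5), ∇J = (6, 4, -3) → (1.5, 1, -0.5) − 0.125·(6, 4, -3) = (0.75, 0.5, -0.125)
Step 2: at (0.75, 0.5, -0.125), ∇J = (3, 2, -0.75) → (0.75, 0.5, -0.125) − 0.125·(3, 2, -0.75) = (0.375, 0.25, -0.03125)
Step 3: at (0.375, 0.25, -0.03125), ∇J = (1.5, 1, -0.1875) → (0.375, 0.25, -0.03125) − 0.125·(1.5, 1, -0.1875) = (0.1875, 0.125, -0.0078125)

(0.1875, 0.125, -0.0078125)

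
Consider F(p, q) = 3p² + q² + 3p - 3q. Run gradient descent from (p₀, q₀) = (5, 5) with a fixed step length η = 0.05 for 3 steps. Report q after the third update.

∇F = (6p + 3, 2q - 3)
Step 1: at (5, 5), ∇F = (33, 7) → (5, 5) − 0.05·(33, 7) = (3.35, 4.65)
Step 2: at (3.35, 4.65), ∇F = (23.1, 6.3) → (3.35, 4.65) − 0.05·(23.1, 6.3) = (2.195, 4.335)
Step 3: at (2.195, 4.335), ∇F = (16.17, 5.67) → (2.195, 4.335) − 0.05·(16.17, 5.67) = (1.3865, 4.0515)
q = 4.0515

4.0515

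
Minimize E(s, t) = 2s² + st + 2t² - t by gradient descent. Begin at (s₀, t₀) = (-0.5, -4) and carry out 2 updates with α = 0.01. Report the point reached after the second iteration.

(-0.38415, -3.6576)

∇E = (4s + t, s + 4t - 1)
(s₁, t₁) = (-0.5, -4) − 0.01·(-6, -17.5) = (-0.44, -3.825)
(s₂, t₂) = (-0.44, -3.825) − 0.01·(-5.585, -16.74) = (-0.38415, -3.6576)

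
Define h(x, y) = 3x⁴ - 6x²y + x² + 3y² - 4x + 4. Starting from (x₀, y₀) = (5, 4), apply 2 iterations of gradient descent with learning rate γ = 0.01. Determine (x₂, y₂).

∇h = (12x³ - 12xy + 2x - 4, -6x² + 6y)
Step 1: at (5, 4), ∇h = (1266, -126) → (5, 4) − 0.01·(1266, -126) = (-7.66, 5.26)
Step 2: at (-7.66, 5.26), ∇h = (-4929.281952, -320.4936) → (-7.66, 5.26) − 0.01·(-4929.281952, -320.4936) = (41.63281952, 8.464936)

(41.63281952, 8.464936)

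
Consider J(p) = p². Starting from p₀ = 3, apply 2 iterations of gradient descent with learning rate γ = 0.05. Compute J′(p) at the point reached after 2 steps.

4.86

J′(p) = 2p
Step 1: J′(3) = 6; p₁ = 3 − 0.05·6 = 2.7
Step 2: J′(2.7) = 5.4; p₂ = 2.7 − 0.05·5.4 = 2.43
J′(p) at (2.43) = 4.86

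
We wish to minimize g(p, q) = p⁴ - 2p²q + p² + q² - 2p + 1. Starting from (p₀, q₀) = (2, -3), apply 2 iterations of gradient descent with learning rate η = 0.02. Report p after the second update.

0.61619968

∇g = (4p³ - 4pq + 2p - 2, -2p² + 2q)
Step 1: at (2, -3), ∇g = (58, -14) → (2, -3) − 0.02·(58, -14) = (0.84, -2.72)
Step 2: at (0.84, -2.72), ∇g = (11.190016, -6.8512) → (0.84, -2.72) − 0.02·(11.190016, -6.8512) = (0.61619968, -2.582976)
p = 0.61619968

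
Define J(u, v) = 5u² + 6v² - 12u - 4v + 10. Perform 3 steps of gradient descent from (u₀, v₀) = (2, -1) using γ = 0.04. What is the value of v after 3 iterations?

∇J = (10u - 12, 12v - 4)
(u₁, v₁) = (2, -1) − 0.04·(8, -16) = (1.68, -0.36)
(u₂, v₂) = (1.68, -0.36) − 0.04·(4.8, -8.32) = (1.488, -0.0272)
(u₃, v₃) = (1.488, -0.0272) − 0.04·(2.88, -4.3264) = (1.3728, 0.145856)
v = 0.145856

0.145856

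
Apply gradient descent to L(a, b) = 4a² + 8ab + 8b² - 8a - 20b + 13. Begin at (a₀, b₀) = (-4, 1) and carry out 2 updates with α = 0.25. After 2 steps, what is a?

-22

∇L = (8a + 8b - 8, 8a + 16b - 20)
(a₁, b₁) = (-4, 1) − 0.25·(-32, -36) = (4, 10)
(a₂, b₂) = (4, 10) − 0.25·(104, 172) = (-22, -33)
a = -22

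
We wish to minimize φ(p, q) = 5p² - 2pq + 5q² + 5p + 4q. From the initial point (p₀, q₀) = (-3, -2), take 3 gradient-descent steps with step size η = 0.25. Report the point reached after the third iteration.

(5, -2.25)

∇φ = (10p - 2q + 5, -2p + 10q + 4)
Step 1: at (-3, -2), ∇φ = (-21, -10) → (-3, -2) − 0.25·(-21, -10) = (2.25, 0.5)
Step 2: at (2.25, 0.5), ∇φ = (26.5, 4.5) → (2.25, 0.5) − 0.25·(26.5, 4.5) = (-4.375, -0.625)
Step 3: at (-4.375, -0.625), ∇φ = (-37.5, 6.5) → (-4.375, -0.625) − 0.25·(-37.5, 6.5) = (5, -2.25)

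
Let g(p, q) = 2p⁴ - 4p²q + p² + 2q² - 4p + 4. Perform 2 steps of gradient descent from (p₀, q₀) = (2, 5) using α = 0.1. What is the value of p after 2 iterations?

-20.7968

∇g = (8p³ - 8pq + 2p - 4, -4p² + 4q)
Step 1: at (2, 5), ∇g = (-16, 4) → (2, 5) − 0.1·(-16, 4) = (3.6, 4.6)
Step 2: at (3.6, 4.6), ∇g = (243.968, -33.44) → (3.6, 4.6) − 0.1·(243.968, -33.44) = (-20.7968, 7.944)
p = -20.7968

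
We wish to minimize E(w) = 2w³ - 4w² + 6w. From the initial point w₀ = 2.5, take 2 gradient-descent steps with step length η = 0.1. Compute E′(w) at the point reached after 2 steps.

9.4559535

E′(w) = 6w² - 8w + 6
Step 1: E′(2.5) = 23.5; w₁ = 2.5 − 0.1·23.5 = 0.15
Step 2: E′(0.15) = 4.935; w₂ = 0.15 − 0.1·4.935 = -0.3435
E′(w) at (-0.3435) = 9.4559535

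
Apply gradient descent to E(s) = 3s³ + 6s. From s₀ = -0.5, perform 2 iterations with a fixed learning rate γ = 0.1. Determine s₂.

-3.5050625

E′(s) = 9s² + 6
Step 1: E′(-0.5) = 8.25; s₁ = -0.5 − 0.1·8.25 = -1.325
Step 2: E′(-1.325) = 21.800625; s₂ = -1.325 − 0.1·21.800625 = -3.5050625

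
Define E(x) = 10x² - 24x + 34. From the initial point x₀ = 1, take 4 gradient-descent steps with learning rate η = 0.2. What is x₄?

E′(x) = 20x - 24
Step 1: E′(1) = -4; x₁ = 1 − 0.2·(-4) = 1.8
Step 2: E′(1.8) = 12; x₂ = 1.8 − 0.2·12 = -0.6
Step 3: E′(-0.6) = -36; x₃ = -0.6 − 0.2·(-36) = 6.6
Step 4: E′(6.6) = 108; x₄ = 6.6 − 0.2·108 = -15

-15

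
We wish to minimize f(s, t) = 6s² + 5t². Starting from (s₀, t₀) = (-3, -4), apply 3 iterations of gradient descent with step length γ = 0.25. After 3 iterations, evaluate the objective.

∇f = (12s, 10t)
(s₁, t₁) = (-3, -4) − 0.25·(-36, -40) = (6, 6)
(s₂, t₂) = (6, 6) − 0.25·(72, 60) = (-12, -9)
(s₃, t₃) = (-12, -9) − 0.25·(-144, -90) = (24, 13.5)
f(24, 13.5) = 4367.25

4367.25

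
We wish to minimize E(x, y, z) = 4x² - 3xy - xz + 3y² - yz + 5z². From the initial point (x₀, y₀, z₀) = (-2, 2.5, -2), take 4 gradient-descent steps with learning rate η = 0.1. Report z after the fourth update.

∇E = (8x - 3y - z, -3x + 6y - z, -x - y + 10z)
Step 1: at (-2, 2.5, -2), ∇E = (-21.5, 23, -20.5) → (-2, 2.5, -2) − 0.1·(-21.5, 23, -20.5) = (0.15, 0.2, 0.05)
Step 2: at (0.15, 0.2, 0.05), ∇E = (0.55, 0.7, 0.15) → (0.15, 0.2, 0.05) − 0.1·(0.55, 0.7, 0.15) = (0.095, 0.13, 0.035)
Step 3: at (0.095, 0.13, 0.035), ∇E = (0.335, 0.46, 0.125) → (0.095, 0.13, 0.035) − 0.1·(0.335, 0.46, 0.125) = (0.0615, 0.084, 0.0225)
Step 4: at (0.0615, 0.084, 0.0225), ∇E = (0.2175, 0.297, 0.0795) → (0.0615, 0.084, 0.0225) − 0.1·(0.2175, 0.297, 0.0795) = (0.03975, 0.0543, 0.01455)
z = 0.01455

0.01455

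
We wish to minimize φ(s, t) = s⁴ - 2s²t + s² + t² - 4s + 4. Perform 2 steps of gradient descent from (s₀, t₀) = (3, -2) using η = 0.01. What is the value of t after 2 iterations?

∇φ = (4s³ - 4st + 2s - 4, -2s² + 2t)
Step 1: at (3, -2), ∇φ = (134, -22) → (3, -2) − 0.01·(134, -22) = (1.66, -1.78)
Step 2: at (1.66, -1.78), ∇φ = (29.436384, -9.0712) → (1.66, -1.78) − 0.01·(29.436384, -9.0712) = (1.36563616, -1.689288)
t = -1.689288

-1.689288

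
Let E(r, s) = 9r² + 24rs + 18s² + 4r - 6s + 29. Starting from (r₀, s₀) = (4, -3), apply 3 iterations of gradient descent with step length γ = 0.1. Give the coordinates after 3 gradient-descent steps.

(11.728, 14.352)

∇E = (18r + 24s + 4, 24r + 36s - 6)
Step 1: at (4, -3), ∇E = (4, -18) → (4, -3) − 0.1·(4, -18) = (3.6, -1.2)
Step 2: at (3.6, -1.2), ∇E = (40, 37.2) → (3.6, -1.2) − 0.1·(40, 37.2) = (-0.4, -4.92)
Step 3: at (-0.4, -4.92), ∇E = (-121.28, -192.72) → (-0.4, -4.92) − 0.1·(-121.28, -192.72) = (11.728, 14.352)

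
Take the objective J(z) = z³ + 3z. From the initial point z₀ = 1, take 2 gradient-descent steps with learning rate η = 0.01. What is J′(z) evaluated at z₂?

5.341674342192

J′(z) = 3z² + 3
Step 1: J′(1) = 6; z₁ = 1 − 0.01·6 = 0.94
Step 2: J′(0.94) = 5.6508; z₂ = 0.94 − 0.01·5.6508 = 0.883492
J′(z) at (0.883492) = 5.341674342192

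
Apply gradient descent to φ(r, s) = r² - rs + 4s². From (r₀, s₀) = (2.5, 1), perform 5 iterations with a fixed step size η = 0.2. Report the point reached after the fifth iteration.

∇φ = (2r - s, -r + 8s)
(r₁, s₁) = (2.5, 1) − 0.2·(4, 5.5) = (1.7, -0.1)
(r₂, s₂) = (1.7, -0.1) − 0.2·(3.5, -2.5) = (1, 0.4)
(r₃, s₃) = (1, 0.4) − 0.2·(1.6, 2.2) = (0.68, -0.04)
(r₄, s₄) = (0.68, -0.04) − 0.2·(1.4, -1) = (0.4, 0.16)
(r₅, s₅) = (0.4, 0.16) − 0.2·(0.64, 0.88) = (0.272, -0.016)

(0.272, -0.016)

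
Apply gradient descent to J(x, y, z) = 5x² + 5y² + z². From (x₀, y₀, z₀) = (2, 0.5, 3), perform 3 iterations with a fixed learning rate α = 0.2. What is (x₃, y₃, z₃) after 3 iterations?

∇J = (10x, 10y, 2z)
(x₁, y₁, z₁) = (2, 0.5, 3) − 0.2·(20, 5, 6) = (-2, -0.5, 1.8)
(x₂, y₂, z₂) = (-2, -0.5, 1.8) − 0.2·(-20, -5, 3.6) = (2, 0.5, 1.08)
(x₃, y₃, z₃) = (2, 0.5, 1.08) − 0.2·(20, 5, 2.16) = (-2, -0.5, 0.648)

(-2, -0.5, 0.648)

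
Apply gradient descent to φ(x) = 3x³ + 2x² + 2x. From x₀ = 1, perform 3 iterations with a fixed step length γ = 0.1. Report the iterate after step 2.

-0.725

φ′(x) = 9x² + 4x + 2
Step 1: φ′(1) = 15; x₁ = 1 − 0.1·15 = -0.5
Step 2: φ′(-0.5) = 2.25; x₂ = -0.5 − 0.1·2.25 = -0.725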